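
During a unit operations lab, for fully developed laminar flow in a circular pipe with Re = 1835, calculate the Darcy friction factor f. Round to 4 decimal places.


f = 64 / Re
f = 64 / 1835
f = 0.0349


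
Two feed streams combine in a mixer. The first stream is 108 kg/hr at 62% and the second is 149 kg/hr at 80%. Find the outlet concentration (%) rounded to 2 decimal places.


Mass balance on solute: F1*x1 + F2*x2 = F3*x3
F3 = F1 + F2 = 108 + 149 = 257 kg/hr
x3 = (F1*x1 + F2*x2)/F3
x3 = (108*0.62 + 149*0.8) / 257
x3 = 72.44%


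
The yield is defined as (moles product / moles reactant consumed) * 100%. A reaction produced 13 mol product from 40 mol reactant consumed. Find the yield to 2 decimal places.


Yield = (moles product / moles consumed) * 100%
Yield = (13 / 40) * 100
Yield = 0.325 * 100
Yield = 32.50%


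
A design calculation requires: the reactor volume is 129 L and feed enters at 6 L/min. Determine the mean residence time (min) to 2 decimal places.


tau = V / v0
tau = 129 / 6
tau = 21.50 min


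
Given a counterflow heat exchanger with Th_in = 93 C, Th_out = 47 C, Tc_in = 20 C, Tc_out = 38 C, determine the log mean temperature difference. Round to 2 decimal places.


dT1 = Th_in - Tc_out = 93 - 38 = 55
dT2 = Th_out - Tc_in = 47 - 20 = 27
LMTD = (dT1 - dT2) / ln(dT1/dT2)
LMTD = (55 - 27) / ln(55/27)
LMTD = 39.35 K


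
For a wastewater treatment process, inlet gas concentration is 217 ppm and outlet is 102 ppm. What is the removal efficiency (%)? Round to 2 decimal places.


Efficiency = (G_in - G_out) / G_in * 100%
Efficiency = (217 - 102) / 217 * 100
Efficiency = 115 / 217 * 100
Efficiency = 53.00%


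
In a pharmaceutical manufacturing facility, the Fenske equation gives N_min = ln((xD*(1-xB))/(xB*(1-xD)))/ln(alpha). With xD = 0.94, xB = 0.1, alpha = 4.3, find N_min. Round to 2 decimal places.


N_min = ln((xD*(1-xB))/(xB*(1-xD))) / ln(alpha)
Numerator inside ln: 0.846 / 0.006 = 141.0
ln(141.0) = 4.94876
ln(alpha) = ln(4.3) = 1.458615
N_min = 4.94876 / 1.458615 = 3.39


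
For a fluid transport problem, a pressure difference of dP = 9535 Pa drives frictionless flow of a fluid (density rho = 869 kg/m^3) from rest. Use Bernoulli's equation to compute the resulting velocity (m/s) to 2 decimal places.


v = sqrt(2*dP/rho)
v = sqrt(2*9535/869)
v = sqrt(21.944764)
v = 4.68 m/s


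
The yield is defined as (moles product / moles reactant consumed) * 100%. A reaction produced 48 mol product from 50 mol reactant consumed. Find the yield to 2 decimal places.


Yield = (moles product / moles consumed) * 100%
Yield = (48 / 50) * 100
Yield = 0.96 * 100
Yield = 96.00%


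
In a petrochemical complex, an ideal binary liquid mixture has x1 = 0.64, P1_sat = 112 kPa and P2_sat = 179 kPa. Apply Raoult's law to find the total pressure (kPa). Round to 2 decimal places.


P = x1*P1_sat + x2*P2_sat
x2 = 1 - x1 = 1 - 0.64 = 0.36
P = 0.64*112 + 0.36*179
P = 71.68 + 64.44
P = 136.12 kPa


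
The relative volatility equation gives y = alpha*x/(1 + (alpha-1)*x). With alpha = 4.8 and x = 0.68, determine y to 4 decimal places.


y = alpha*x / (1 + (alpha-1)*x)
y = 4.8*0.68 / (1 + (4.8-1)*0.68)
y = 3.264 / (1 + 2.584)
y = 3.264 / 3.584
y = 0.9107


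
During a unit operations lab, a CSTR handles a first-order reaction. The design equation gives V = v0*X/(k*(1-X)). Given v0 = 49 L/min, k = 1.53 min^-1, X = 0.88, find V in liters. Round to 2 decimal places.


V = v0 * X / (k * (1 - X))
V = 49 * 0.88 / (1.53 * (1 - 0.88))
V = 43.12 / (1.53 * 0.12)
V = 43.12 / 0.1836
V = 234.86 L


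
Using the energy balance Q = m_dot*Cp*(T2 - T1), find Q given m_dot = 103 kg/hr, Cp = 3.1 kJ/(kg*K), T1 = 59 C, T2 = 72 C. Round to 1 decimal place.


Q = m_dot * Cp * (T2 - T1)
Q = 103 * 3.1 * (72 - 59)
Q = 103 * 3.1 * 13
Q = 4150.9 kJ/hr


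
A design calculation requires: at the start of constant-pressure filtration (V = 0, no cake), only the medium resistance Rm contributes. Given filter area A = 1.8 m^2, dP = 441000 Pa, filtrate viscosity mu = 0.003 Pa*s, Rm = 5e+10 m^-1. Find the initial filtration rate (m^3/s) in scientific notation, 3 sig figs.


rate = A * dP / (mu * Rm)
rate = 1.8 * 441000 / (0.003 * 5e+10)
rate = 793800.0 / 1.500e+08
rate = 5.29e-03 m^3/s


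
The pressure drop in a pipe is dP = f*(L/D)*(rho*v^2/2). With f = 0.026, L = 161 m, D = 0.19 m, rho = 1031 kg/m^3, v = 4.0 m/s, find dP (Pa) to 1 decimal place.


dP = f * (L/D) * (rho*v^2/2)
dP = 0.026 * (161/0.19) * (1031*4.0^2/2)
L/D = 847.36842105
rho*v^2/2 = 1031*16.0/2 = 8248.0
dP = 0.026 * 847.36842105 * 8248.0
dP = 181716.5 Pa


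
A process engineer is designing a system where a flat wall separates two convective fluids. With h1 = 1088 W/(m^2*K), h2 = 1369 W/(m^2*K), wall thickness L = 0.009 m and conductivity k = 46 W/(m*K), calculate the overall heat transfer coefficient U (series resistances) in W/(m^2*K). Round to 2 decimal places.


1/U = 1/h1 + L/k + 1/h2
1/U = 1/1088 + 0.009/46 + 1/1369
1/U = 0.0009191176 + 0.0001956522 + 0.0007304602
1/U = 0.00184523
U = 541.94 W/(m^2*K)


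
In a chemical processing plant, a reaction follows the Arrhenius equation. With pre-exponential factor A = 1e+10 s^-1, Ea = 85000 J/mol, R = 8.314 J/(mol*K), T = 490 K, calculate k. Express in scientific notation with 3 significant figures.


k = A * exp(-Ea/(R*T))
k = 1e+10 * exp(-85000 / (8.314 * 490))
k = 1e+10 * exp(-20.864733)
k = 8.68e+00


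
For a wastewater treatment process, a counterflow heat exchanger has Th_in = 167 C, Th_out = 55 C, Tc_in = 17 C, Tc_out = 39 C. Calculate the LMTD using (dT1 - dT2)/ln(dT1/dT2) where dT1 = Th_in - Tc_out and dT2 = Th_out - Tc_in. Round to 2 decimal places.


dT1 = Th_in - Tc_out = 167 - 39 = 128
dT2 = Th_out - Tc_in = 55 - 17 = 38
LMTD = (dT1 - dT2) / ln(dT1/dT2)
LMTD = (128 - 38) / ln(128/38)
LMTD = 74.11 K


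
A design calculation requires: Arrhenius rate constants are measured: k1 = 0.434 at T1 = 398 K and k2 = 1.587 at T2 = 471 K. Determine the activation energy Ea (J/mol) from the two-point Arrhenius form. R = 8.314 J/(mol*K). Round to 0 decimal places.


Ea = R * ln(k2/k1) / (1/T1 - 1/T2)
ln(k2/k1) = ln(1.587/0.434) = 1.2965562
1/T1 - 1/T2 = 1/398 - 1/471 = 0.000389420564
Ea = 8.314 * 1.2965562 / 0.000389420564
Ea = 27681 J/mol


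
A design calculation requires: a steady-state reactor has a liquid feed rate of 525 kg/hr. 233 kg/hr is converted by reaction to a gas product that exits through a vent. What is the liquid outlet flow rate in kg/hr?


Steady-state mass balance on the main outlet: F_out = F_in - F_removed
F_out = 525 - 233
F_out = 292 kg/hr


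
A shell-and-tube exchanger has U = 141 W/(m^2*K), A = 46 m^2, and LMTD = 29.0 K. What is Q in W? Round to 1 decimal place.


Q = U * A * LMTD
Q = 141 * 46 * 29.0
Q = 188094.0 W


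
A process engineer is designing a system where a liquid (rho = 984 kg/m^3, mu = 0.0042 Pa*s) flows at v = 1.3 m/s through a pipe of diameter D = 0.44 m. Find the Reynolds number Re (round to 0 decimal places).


Re = rho * v * D / mu
Re = 984 * 1.3 * 0.44 / 0.0042
Re = 562.848 / 0.0042
Re = 134011


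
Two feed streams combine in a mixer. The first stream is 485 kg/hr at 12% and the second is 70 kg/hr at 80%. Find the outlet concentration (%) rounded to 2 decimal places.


Mass balance on solute: F1*x1 + F2*x2 = F3*x3
F3 = F1 + F2 = 485 + 70 = 555 kg/hr
x3 = (F1*x1 + F2*x2)/F3
x3 = (485*0.12 + 70*0.8) / 555
x3 = 20.58%


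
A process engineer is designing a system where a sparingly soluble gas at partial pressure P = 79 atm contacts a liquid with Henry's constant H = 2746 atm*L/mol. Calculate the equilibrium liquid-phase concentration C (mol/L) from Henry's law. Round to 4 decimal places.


C = P / H
C = 79 / 2746
C = 0.0288 mol/L


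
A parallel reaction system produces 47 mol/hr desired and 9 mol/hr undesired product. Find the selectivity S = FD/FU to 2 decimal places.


S = desired product rate / undesired product rate
S = 47 / 9
S = 5.22


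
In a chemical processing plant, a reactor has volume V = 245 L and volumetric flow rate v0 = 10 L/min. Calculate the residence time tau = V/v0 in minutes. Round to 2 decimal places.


tau = V / v0
tau = 245 / 10
tau = 24.50 min


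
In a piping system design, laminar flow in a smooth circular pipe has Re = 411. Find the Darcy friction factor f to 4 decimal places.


f = 64 / Re
f = 64 / 411
f = 0.1557


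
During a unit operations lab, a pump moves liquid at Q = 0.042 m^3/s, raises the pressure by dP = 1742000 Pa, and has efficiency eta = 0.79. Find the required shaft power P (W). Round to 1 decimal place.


P = Q * dP / eta
P = 0.042 * 1742000 / 0.79
P = 73164.0 / 0.79
P = 92612.7 W


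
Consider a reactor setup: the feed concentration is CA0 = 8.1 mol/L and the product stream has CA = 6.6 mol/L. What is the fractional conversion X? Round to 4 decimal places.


X = (CA0 - CA) / CA0
X = (8.1 - 6.6) / 8.1
X = 1.5 / 8.1
X = 0.1852


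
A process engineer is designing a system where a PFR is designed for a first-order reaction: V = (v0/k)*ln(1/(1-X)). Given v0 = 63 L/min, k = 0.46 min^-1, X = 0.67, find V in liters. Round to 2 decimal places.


V = (v0/k) * ln(1/(1-X))
V = (63/0.46) * ln(1/(1-0.67))
V = 136.956522 * ln(3.030303)
V = 136.956522 * 1.108663
V = 151.84 L


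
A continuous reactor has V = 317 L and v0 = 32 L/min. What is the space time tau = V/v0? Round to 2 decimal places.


tau = V / v0
tau = 317 / 32
tau = 9.91 min


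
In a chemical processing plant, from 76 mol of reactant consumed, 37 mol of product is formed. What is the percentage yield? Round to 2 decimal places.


Yield = (moles product / moles consumed) * 100%
Yield = (37 / 76) * 100
Yield = 0.4868 * 100
Yield = 48.68%


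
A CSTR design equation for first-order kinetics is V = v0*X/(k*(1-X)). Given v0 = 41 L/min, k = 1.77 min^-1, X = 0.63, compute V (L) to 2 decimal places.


V = v0 * X / (k * (1 - X))
V = 41 * 0.63 / (1.77 * (1 - 0.63))
V = 25.83 / (1.77 * 0.37)
V = 25.83 / 0.6549
V = 39.44 L


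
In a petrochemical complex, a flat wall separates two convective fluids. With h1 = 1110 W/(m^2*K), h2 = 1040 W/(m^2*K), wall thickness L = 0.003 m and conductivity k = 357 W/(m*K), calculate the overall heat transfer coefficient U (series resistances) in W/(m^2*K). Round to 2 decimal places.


1/U = 1/h1 + L/k + 1/h2
1/U = 1/1110 + 0.003/357 + 1/1040
1/U = 0.0009009009 + 8.4034e-06 + 0.0009615385
1/U = 0.0018708428
U = 534.52 W/(m^2*K)


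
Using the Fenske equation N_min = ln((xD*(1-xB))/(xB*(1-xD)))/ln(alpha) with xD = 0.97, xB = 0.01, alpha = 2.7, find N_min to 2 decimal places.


N_min = ln((xD*(1-xB))/(xB*(1-xD))) / ln(alpha)
Numerator inside ln: 0.9603 / 0.0003 = 3201.0
ln(3201.0) = 8.071219
ln(alpha) = ln(2.7) = 0.993252
N_min = 8.071219 / 0.993252 = 8.13


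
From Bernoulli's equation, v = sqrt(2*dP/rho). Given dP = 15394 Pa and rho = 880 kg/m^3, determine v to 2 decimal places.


v = sqrt(2*dP/rho)
v = sqrt(2*15394/880)
v = sqrt(34.986364)
v = 5.91 m/s


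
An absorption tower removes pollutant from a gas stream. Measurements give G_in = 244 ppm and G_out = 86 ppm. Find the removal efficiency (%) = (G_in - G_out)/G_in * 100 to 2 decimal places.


Efficiency = (G_in - G_out) / G_in * 100%
Efficiency = (244 - 86) / 244 * 100
Efficiency = 158 / 244 * 100
Efficiency = 64.75%


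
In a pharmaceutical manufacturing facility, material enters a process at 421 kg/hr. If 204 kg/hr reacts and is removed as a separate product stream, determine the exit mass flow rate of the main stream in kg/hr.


Steady-state mass balance on the main outlet: F_out = F_in - F_removed
F_out = 421 - 204
F_out = 217 kg/hr


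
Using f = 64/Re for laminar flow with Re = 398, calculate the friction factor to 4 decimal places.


f = 64 / Re
f = 64 / 398
f = 0.1608


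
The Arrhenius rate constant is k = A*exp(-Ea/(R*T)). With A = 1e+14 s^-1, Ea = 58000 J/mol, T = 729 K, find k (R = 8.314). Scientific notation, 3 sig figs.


k = A * exp(-Ea/(R*T))
k = 1e+14 * exp(-58000 / (8.314 * 729))
k = 1e+14 * exp(-9.569526)
k = 6.98e+09


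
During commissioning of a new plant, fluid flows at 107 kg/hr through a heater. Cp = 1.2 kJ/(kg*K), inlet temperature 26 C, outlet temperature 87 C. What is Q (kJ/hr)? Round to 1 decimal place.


Q = m_dot * Cp * (T2 - T1)
Q = 107 * 1.2 * (87 - 26)
Q = 107 * 1.2 * 61
Q = 7832.4 kJ/hr


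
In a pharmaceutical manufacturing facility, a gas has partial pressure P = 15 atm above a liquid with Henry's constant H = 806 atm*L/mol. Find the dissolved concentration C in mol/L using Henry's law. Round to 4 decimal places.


C = P / H
C = 15 / 806
C = 0.0186 mol/L


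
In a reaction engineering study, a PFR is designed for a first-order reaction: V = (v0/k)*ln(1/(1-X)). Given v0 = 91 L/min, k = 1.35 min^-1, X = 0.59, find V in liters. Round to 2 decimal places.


V = (v0/k) * ln(1/(1-X))
V = (91/1.35) * ln(1/(1-0.59))
V = 67.407407 * ln(2.439024)
V = 67.407407 * 0.891598
V = 60.10 L


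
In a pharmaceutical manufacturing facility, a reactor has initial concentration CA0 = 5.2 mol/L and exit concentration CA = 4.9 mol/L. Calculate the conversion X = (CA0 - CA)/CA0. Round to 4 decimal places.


X = (CA0 - CA) / CA0
X = (5.2 - 4.9) / 5.2
X = 0.3 / 5.2
X = 0.0577


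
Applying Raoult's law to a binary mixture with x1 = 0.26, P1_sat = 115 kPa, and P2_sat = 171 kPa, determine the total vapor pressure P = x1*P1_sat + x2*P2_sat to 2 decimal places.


P = x1*P1_sat + x2*P2_sat
x2 = 1 - x1 = 1 - 0.26 = 0.74
P = 0.26*115 + 0.74*171
P = 29.9 + 126.54
P = 156.44 kPa


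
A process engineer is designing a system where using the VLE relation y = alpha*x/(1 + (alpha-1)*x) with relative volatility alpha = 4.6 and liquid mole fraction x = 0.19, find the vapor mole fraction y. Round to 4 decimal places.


y = alpha*x / (1 + (alpha-1)*x)
y = 4.6*0.19 / (1 + (4.6-1)*0.19)
y = 0.874 / (1 + 0.684)
y = 0.874 / 1.684
y = 0.5190


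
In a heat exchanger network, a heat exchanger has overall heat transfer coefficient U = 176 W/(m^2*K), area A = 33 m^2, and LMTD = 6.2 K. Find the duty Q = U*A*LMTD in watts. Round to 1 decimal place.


Q = U * A * LMTD
Q = 176 * 33 * 6.2
Q = 36009.6 W


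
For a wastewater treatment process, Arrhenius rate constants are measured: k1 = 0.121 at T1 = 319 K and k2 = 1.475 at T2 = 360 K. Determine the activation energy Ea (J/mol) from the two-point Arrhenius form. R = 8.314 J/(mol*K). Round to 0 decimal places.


Ea = R * ln(k2/k1) / (1/T1 - 1/T2)
ln(k2/k1) = ln(1.475/0.121) = 2.5006227
1/T1 - 1/T2 = 1/319 - 1/360 = 0.00035701846
Ea = 8.314 * 2.5006227 / 0.00035701846
Ea = 58233 J/mol


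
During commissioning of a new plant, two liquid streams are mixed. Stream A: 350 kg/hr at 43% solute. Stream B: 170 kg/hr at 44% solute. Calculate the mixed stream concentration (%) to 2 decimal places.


Mass balance on solute: F1*x1 + F2*x2 = F3*x3
F3 = F1 + F2 = 350 + 170 = 520 kg/hr
x3 = (F1*x1 + F2*x2)/F3
x3 = (350*0.43 + 170*0.44) / 520
x3 = 43.33%


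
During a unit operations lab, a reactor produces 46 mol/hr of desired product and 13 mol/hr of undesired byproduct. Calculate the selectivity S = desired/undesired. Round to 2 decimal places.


S = desired product rate / undesired product rate
S = 46 / 13
S = 3.54


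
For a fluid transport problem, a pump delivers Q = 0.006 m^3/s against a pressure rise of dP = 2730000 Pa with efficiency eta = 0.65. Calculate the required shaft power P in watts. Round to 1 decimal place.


P = Q * dP / eta
P = 0.006 * 2730000 / 0.65
P = 16380.0 / 0.65
P = 25200.0 W


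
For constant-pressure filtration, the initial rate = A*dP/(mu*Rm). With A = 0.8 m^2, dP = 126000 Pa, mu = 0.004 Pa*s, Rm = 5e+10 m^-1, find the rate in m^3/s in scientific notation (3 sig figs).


rate = A * dP / (mu * Rm)
rate = 0.8 * 126000 / (0.004 * 5e+10)
rate = 100800.0 / 2.000e+08
rate = 5.04e-04 m^3/s


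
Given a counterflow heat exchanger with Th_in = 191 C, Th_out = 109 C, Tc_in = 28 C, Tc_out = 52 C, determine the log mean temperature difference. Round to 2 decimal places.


dT1 = Th_in - Tc_out = 191 - 52 = 139
dT2 = Th_out - Tc_in = 109 - 28 = 81
LMTD = (dT1 - dT2) / ln(dT1/dT2)
LMTD = (139 - 81) / ln(139/81)
LMTD = 107.40 K


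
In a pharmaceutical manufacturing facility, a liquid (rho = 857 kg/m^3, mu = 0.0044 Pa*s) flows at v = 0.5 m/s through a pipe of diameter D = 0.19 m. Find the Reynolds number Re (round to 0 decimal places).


Re = rho * v * D / mu
Re = 857 * 0.5 * 0.19 / 0.0044
Re = 81.415 / 0.0044
Re = 18503


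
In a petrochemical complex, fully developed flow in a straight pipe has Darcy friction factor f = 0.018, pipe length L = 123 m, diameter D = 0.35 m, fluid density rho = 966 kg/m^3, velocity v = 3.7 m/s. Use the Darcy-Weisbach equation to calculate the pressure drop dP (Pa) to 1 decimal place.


dP = f * (L/D) * (rho*v^2/2)
dP = 0.018 * (123/0.35) * (966*3.7^2/2)
L/D = 351.42857143
rho*v^2/2 = 966*13.69/2 = 6612.27
dP = 0.018 * 351.42857143 * 6612.27
dP = 41827.3 Pa


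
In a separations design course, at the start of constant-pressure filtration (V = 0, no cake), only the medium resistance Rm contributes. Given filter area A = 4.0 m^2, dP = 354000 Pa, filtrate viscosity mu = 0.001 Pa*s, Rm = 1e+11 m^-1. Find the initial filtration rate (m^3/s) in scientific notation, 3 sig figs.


rate = A * dP / (mu * Rm)
rate = 4.0 * 354000 / (0.001 * 1e+11)
rate = 1416000.0 / 1.000e+08
rate = 1.42e-02 m^3/s


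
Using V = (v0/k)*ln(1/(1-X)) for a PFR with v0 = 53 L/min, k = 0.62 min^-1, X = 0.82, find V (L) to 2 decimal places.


V = (v0/k) * ln(1/(1-X))
V = (53/0.62) * ln(1/(1-0.82))
V = 85.483871 * ln(5.555556)
V = 85.483871 * 1.714799
V = 146.59 L


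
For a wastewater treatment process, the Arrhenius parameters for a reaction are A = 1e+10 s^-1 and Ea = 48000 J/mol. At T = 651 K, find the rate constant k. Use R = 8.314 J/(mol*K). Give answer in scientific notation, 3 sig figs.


k = A * exp(-Ea/(R*T))
k = 1e+10 * exp(-48000 / (8.314 * 651))
k = 1e+10 * exp(-8.868501)
k = 1.41e+06


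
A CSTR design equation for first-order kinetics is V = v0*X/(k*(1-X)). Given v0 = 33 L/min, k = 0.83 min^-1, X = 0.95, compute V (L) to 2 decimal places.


V = v0 * X / (k * (1 - X))
V = 33 * 0.95 / (0.83 * (1 - 0.95))
V = 31.35 / (0.83 * 0.05)
V = 31.35 / 0.0415
V = 755.42 L


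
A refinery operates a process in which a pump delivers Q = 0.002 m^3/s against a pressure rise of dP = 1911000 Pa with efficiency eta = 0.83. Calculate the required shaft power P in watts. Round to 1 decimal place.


P = Q * dP / eta
P = 0.002 * 1911000 / 0.83
P = 3822.0 / 0.83
P = 4604.8 W


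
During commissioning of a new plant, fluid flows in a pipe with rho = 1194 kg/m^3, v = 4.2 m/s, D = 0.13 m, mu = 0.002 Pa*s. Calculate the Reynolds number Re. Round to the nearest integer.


Re = rho * v * D / mu
Re = 1194 * 4.2 * 0.13 / 0.002
Re = 651.924 / 0.002
Re = 325962


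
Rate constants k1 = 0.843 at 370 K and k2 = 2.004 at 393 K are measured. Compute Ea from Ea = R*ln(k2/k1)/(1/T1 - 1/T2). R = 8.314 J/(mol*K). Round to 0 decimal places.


Ea = R * ln(k2/k1) / (1/T1 - 1/T2)
ln(k2/k1) = ln(2.004/0.843) = 0.8659335
1/T1 - 1/T2 = 1/370 - 1/393 = 0.000158173441
Ea = 8.314 * 0.8659335 / 0.000158173441
Ea = 45516 J/mol


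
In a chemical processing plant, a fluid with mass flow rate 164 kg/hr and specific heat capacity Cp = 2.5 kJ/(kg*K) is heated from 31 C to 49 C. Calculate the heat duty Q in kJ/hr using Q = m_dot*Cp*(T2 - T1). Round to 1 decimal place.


Q = m_dot * Cp * (T2 - T1)
Q = 164 * 2.5 * (49 - 31)
Q = 164 * 2.5 * 18
Q = 7380.0 kJ/hr


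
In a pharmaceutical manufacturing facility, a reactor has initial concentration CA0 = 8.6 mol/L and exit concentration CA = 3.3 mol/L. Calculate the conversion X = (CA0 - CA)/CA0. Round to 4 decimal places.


X = (CA0 - CA) / CA0
X = (8.6 - 3.3) / 8.6
X = 5.3 / 8.6
X = 0.6163


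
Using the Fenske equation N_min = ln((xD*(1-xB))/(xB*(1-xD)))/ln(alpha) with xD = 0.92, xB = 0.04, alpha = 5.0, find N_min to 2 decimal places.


N_min = ln((xD*(1-xB))/(xB*(1-xD))) / ln(alpha)
Numerator inside ln: 0.8832 / 0.0032 = 276.0
ln(276.0) = 5.620401
ln(alpha) = ln(5.0) = 1.609438
N_min = 5.620401 / 1.609438 = 3.49


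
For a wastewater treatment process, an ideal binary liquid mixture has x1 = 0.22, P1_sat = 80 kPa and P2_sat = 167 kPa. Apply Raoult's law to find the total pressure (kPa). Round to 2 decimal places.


P = x1*P1_sat + x2*P2_sat
x2 = 1 - x1 = 1 - 0.22 = 0.78
P = 0.22*80 + 0.78*167
P = 17.6 + 130.26
P = 147.86 kPa


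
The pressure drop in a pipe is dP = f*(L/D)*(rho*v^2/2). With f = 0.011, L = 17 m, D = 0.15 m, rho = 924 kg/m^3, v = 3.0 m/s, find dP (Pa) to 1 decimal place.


dP = f * (L/D) * (rho*v^2/2)
dP = 0.011 * (17/0.15) * (924*3.0^2/2)
L/D = 113.33333333
rho*v^2/2 = 924*9.0/2 = 4158.0
dP = 0.011 * 113.33333333 * 4158.0
dP = 5183.6 Pa


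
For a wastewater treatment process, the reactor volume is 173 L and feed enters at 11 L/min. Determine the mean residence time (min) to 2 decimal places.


tau = V / v0
tau = 173 / 11
tau = 15.73 min


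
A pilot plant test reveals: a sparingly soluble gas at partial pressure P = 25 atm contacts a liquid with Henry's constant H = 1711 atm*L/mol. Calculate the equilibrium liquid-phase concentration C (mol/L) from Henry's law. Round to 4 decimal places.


C = P / H
C = 25 / 1711
C = 0.0146 mol/L


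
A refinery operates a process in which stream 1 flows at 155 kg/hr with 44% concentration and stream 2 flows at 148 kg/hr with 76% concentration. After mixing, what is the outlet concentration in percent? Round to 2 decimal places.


Mass balance on solute: F1*x1 + F2*x2 = F3*x3
F3 = F1 + F2 = 155 + 148 = 303 kg/hr
x3 = (F1*x1 + F2*x2)/F3
x3 = (155*0.44 + 148*0.76) / 303
x3 = 59.63%


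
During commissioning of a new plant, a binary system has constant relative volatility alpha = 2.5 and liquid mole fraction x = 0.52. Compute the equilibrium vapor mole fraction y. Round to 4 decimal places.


y = alpha*x / (1 + (alpha-1)*x)
y = 2.5*0.52 / (1 + (2.5-1)*0.52)
y = 1.3 / (1 + 0.78)
y = 1.3 / 1.78
y = 0.7303


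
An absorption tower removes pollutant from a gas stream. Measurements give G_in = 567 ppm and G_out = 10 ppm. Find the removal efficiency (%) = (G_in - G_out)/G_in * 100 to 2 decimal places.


Efficiency = (G_in - G_out) / G_in * 100%
Efficiency = (567 - 10) / 567 * 100
Efficiency = 557 / 567 * 100
Efficiency = 98.24%


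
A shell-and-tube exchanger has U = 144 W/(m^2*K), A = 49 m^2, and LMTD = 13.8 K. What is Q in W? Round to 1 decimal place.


Q = U * A * LMTD
Q = 144 * 49 * 13.8
Q = 97372.8 W


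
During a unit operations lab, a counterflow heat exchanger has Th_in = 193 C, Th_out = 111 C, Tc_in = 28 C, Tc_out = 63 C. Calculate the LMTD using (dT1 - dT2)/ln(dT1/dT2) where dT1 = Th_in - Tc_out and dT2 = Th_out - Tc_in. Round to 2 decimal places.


dT1 = Th_in - Tc_out = 193 - 63 = 130
dT2 = Th_out - Tc_in = 111 - 28 = 83
LMTD = (dT1 - dT2) / ln(dT1/dT2)
LMTD = (130 - 83) / ln(130/83)
LMTD = 104.75 K


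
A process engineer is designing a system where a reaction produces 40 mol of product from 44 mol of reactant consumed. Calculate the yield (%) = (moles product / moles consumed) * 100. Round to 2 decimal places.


Yield = (moles product / moles consumed) * 100%
Yield = (40 / 44) * 100
Yield = 0.9091 * 100
Yield = 90.91%


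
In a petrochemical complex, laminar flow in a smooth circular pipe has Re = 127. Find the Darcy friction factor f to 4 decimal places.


f = 64 / Re
f = 64 / 127
f = 0.5039


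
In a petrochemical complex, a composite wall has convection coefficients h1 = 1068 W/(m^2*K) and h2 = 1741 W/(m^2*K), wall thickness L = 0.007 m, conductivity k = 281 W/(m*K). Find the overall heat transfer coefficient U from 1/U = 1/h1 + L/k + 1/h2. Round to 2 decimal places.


1/U = 1/h1 + L/k + 1/h2
1/U = 1/1068 + 0.007/281 + 1/1741
1/U = 0.0009363296 + 2.4911e-05 + 0.0005743825
1/U = 0.0015356231
U = 651.20 W/(m^2*K)


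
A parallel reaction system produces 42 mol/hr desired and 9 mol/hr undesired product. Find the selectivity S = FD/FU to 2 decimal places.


S = desired product rate / undesired product rate
S = 42 / 9
S = 4.67


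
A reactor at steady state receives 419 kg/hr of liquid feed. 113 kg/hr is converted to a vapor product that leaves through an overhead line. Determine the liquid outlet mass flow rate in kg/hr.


Steady-state mass balance on the main outlet: F_out = F_in - F_removed
F_out = 419 - 113
F_out = 306 kg/hr


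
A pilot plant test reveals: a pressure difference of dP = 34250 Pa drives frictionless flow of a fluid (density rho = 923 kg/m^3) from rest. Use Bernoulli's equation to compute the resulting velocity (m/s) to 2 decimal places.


v = sqrt(2*dP/rho)
v = sqrt(2*34250/923)
v = sqrt(74.214518)
v = 8.61 m/s


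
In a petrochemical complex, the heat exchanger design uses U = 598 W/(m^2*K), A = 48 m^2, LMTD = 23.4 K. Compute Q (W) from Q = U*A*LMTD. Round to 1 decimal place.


Q = U * A * LMTD
Q = 598 * 48 * 23.4
Q = 671673.6 W


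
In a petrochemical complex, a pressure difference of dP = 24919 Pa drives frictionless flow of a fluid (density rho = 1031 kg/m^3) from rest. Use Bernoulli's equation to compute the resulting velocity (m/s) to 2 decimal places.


v = sqrt(2*dP/rho)
v = sqrt(2*24919/1031)
v = sqrt(48.339476)
v = 6.95 m/s


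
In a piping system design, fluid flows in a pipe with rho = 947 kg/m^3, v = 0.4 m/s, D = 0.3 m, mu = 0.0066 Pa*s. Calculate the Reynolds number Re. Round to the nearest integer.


Re = rho * v * D / mu
Re = 947 * 0.4 * 0.3 / 0.0066
Re = 113.64 / 0.0066
Re = 17218


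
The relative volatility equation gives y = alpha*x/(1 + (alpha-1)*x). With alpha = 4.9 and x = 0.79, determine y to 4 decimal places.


y = alpha*x / (1 + (alpha-1)*x)
y = 4.9*0.79 / (1 + (4.9-1)*0.79)
y = 3.871 / (1 + 3.081)
y = 3.871 / 4.081
y = 0.9485


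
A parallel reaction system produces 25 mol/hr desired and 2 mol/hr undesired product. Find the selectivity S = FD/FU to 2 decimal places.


S = desired product rate / undesired product rate
S = 25 / 2
S = 12.50


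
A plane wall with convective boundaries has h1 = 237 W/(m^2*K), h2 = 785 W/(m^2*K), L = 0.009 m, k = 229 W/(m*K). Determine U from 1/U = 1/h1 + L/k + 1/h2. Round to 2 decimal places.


1/U = 1/h1 + L/k + 1/h2
1/U = 1/237 + 0.009/229 + 1/785
1/U = 0.0042194093 + 3.93013e-05 + 0.0012738854
1/U = 0.005532596
U = 180.75 W/(m^2*K)


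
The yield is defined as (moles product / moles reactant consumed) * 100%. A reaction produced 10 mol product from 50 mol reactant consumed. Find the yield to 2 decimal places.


Yield = (moles product / moles consumed) * 100%
Yield = (10 / 50) * 100
Yield = 0.2 * 100
Yield = 20.00%


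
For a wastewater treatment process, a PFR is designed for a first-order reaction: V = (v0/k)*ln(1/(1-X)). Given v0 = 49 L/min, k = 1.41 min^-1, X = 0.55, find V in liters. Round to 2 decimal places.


V = (v0/k) * ln(1/(1-X))
V = (49/1.41) * ln(1/(1-0.55))
V = 34.751773 * ln(2.222222)
V = 34.751773 * 0.798508
V = 27.75 L


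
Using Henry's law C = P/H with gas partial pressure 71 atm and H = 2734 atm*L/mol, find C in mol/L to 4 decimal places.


C = P / H
C = 71 / 2734
C = 0.0260 mol/L


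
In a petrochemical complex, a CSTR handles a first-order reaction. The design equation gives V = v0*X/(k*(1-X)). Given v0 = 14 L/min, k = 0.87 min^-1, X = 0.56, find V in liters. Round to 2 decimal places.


V = v0 * X / (k * (1 - X))
V = 14 * 0.56 / (0.87 * (1 - 0.56))
V = 7.84 / (0.87 * 0.44)
V = 7.84 / 0.3828
V = 20.48 L


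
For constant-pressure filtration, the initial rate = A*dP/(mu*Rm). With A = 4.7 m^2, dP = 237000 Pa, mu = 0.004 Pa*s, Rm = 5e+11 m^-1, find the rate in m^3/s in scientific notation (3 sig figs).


rate = A * dP / (mu * Rm)
rate = 4.7 * 237000 / (0.004 * 5e+11)
rate = 1113900.0 / 2.000e+09
rate = 5.57e-04 m^3/s


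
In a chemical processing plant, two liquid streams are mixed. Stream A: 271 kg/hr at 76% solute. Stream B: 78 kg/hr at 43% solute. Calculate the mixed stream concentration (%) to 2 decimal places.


Mass balance on solute: F1*x1 + F2*x2 = F3*x3
F3 = F1 + F2 = 271 + 78 = 349 kg/hr
x3 = (F1*x1 + F2*x2)/F3
x3 = (271*0.76 + 78*0.43) / 349
x3 = 68.62%


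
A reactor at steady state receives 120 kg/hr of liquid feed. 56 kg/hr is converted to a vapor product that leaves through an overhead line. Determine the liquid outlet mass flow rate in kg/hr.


Steady-state mass balance on the main outlet: F_out = F_in - F_removed
F_out = 120 - 56
F_out = 64 kg/hr


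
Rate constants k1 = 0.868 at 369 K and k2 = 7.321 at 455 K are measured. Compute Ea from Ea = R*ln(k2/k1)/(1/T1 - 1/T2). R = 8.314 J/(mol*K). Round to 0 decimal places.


Ea = R * ln(k2/k1) / (1/T1 - 1/T2)
ln(k2/k1) = ln(7.321/0.868) = 2.1323105
1/T1 - 1/T2 = 1/369 - 1/455 = 0.000512224902
Ea = 8.314 * 2.1323105 / 0.000512224902
Ea = 34610 J/mol


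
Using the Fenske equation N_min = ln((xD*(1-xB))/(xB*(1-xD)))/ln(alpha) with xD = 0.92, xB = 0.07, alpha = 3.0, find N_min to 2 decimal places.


N_min = ln((xD*(1-xB))/(xB*(1-xD))) / ln(alpha)
Numerator inside ln: 0.8556 / 0.0056 = 152.785714
ln(152.785714) = 5.029036
ln(alpha) = ln(3.0) = 1.098612
N_min = 5.029036 / 1.098612 = 4.58


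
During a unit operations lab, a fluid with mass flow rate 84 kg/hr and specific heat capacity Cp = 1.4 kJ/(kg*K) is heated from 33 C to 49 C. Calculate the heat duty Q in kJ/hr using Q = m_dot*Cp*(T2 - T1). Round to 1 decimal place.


Q = m_dot * Cp * (T2 - T1)
Q = 84 * 1.4 * (49 - 33)
Q = 84 * 1.4 * 16
Q = 1881.6 kJ/hr


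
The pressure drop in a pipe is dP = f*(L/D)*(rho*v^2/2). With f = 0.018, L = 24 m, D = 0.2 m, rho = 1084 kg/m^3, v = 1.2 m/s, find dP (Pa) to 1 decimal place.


dP = f * (L/D) * (rho*v^2/2)
dP = 0.018 * (24/0.2) * (1084*1.2^2/2)
L/D = 120.0
rho*v^2/2 = 1084*1.44/2 = 780.48
dP = 0.018 * 120.0 * 780.48
dP = 1685.8 Pa


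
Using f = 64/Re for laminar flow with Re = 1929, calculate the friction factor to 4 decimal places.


f = 64 / Re
f = 64 / 1929
f = 0.0332


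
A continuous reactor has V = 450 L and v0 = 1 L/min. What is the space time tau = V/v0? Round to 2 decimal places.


tau = V / v0
tau = 450 / 1
tau = 450.00 min


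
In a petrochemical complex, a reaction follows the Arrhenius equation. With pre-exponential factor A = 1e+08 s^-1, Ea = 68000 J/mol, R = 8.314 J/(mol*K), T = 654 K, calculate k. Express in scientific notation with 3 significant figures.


k = A * exp(-Ea/(R*T))
k = 1e+08 * exp(-68000 / (8.314 * 654))
k = 1e+08 * exp(-12.506078)
k = 3.70e+02


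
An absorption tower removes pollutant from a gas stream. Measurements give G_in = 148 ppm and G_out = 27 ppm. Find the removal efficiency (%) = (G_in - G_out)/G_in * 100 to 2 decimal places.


Efficiency = (G_in - G_out) / G_in * 100%
Efficiency = (148 - 27) / 148 * 100
Efficiency = 121 / 148 * 100
Efficiency = 81.76%


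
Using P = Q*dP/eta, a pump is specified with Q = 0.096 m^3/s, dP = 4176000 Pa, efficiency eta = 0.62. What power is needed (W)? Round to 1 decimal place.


P = Q * dP / eta
P = 0.096 * 4176000 / 0.62
P = 400896.0 / 0.62
P = 646606.5 W


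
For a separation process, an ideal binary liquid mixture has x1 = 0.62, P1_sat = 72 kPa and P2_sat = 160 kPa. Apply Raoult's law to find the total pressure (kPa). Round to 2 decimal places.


P = x1*P1_sat + x2*P2_sat
x2 = 1 - x1 = 1 - 0.62 = 0.38
P = 0.62*72 + 0.38*160
P = 44.64 + 60.8
P = 105.44 kPa


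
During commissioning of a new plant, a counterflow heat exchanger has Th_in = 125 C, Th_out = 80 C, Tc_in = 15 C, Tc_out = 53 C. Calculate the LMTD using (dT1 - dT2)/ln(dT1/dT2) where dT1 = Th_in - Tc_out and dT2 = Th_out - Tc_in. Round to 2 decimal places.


dT1 = Th_in - Tc_out = 125 - 53 = 72
dT2 = Th_out - Tc_in = 80 - 15 = 65
LMTD = (dT1 - dT2) / ln(dT1/dT2)
LMTD = (72 - 65) / ln(72/65)
LMTD = 68.44 K


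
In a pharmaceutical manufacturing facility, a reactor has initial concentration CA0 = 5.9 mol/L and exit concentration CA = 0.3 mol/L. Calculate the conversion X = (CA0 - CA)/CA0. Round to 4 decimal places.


X = (CA0 - CA) / CA0
X = (5.9 - 0.3) / 5.9
X = 5.6 / 5.9
X = 0.9492


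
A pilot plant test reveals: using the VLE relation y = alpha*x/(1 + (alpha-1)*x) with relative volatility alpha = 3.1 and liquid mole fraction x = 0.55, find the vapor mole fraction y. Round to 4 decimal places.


y = alpha*x / (1 + (alpha-1)*x)
y = 3.1*0.55 / (1 + (3.1-1)*0.55)
y = 1.705 / (1 + 1.155)
y = 1.705 / 2.155
y = 0.7912


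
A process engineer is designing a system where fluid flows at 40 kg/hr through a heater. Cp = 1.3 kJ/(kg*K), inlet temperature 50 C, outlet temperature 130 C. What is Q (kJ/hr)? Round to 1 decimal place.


Q = m_dot * Cp * (T2 - T1)
Q = 40 * 1.3 * (130 - 50)
Q = 40 * 1.3 * 80
Q = 4160.0 kJ/hr


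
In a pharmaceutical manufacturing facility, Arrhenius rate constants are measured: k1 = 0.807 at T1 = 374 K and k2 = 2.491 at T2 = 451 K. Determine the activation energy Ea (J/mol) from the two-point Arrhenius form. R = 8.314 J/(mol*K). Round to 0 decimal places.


Ea = R * ln(k2/k1) / (1/T1 - 1/T2)
ln(k2/k1) = ln(2.491/0.807) = 1.1271158
1/T1 - 1/T2 = 1/374 - 1/451 = 0.000456501891
Ea = 8.314 * 1.1271158 / 0.000456501891
Ea = 20527 J/mol


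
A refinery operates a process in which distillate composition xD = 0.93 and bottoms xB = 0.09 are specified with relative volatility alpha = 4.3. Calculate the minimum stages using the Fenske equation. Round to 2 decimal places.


N_min = ln((xD*(1-xB))/(xB*(1-xD))) / ln(alpha)
Numerator inside ln: 0.8463 / 0.0063 = 134.333333
ln(134.333333) = 4.900324
ln(alpha) = ln(4.3) = 1.458615
N_min = 4.900324 / 1.458615 = 3.36


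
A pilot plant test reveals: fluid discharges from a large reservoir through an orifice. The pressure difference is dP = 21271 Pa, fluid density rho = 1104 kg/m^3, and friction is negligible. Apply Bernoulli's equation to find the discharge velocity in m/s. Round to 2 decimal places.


v = sqrt(2*dP/rho)
v = sqrt(2*21271/1104)
v = sqrt(38.53442)
v = 6.21 m/s


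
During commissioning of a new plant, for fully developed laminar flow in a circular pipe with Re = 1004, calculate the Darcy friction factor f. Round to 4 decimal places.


f = 64 / Re
f = 64 / 1004
f = 0.0637


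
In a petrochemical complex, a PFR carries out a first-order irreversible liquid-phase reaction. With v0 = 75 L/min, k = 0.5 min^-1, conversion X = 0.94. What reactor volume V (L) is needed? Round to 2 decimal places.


V = (v0/k) * ln(1/(1-X))
V = (75/0.5) * ln(1/(1-0.94))
V = 150.0 * ln(16.666667)
V = 150.0 * 2.813411
V = 422.01 L


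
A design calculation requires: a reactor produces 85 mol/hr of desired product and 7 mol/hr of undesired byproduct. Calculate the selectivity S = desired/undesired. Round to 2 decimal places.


S = desired product rate / undesired product rate
S = 85 / 7
S = 12.14


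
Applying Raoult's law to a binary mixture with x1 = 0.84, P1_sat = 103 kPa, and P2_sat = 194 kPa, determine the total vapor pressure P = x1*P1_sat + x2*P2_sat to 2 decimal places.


P = x1*P1_sat + x2*P2_sat
x2 = 1 - x1 = 1 - 0.84 = 0.16
P = 0.84*103 + 0.16*194
P = 86.52 + 31.04
P = 117.56 kPa


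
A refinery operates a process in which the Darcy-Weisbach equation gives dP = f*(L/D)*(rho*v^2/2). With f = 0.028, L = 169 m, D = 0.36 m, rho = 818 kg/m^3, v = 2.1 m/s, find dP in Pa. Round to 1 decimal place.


dP = f * (L/D) * (rho*v^2/2)
dP = 0.028 * (169/0.36) * (818*2.1^2/2)
L/D = 469.44444444
rho*v^2/2 = 818*4.41/2 = 1803.69
dP = 0.028 * 469.44444444 * 1803.69
dP = 23708.5 Pa


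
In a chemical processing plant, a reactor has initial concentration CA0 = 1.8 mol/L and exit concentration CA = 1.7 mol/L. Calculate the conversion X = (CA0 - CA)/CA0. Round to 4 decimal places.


X = (CA0 - CA) / CA0
X = (1.8 - 1.7) / 1.8
X = 0.1 / 1.8
X = 0.0556


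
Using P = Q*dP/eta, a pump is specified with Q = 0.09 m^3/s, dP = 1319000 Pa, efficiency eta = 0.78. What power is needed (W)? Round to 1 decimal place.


P = Q * dP / eta
P = 0.09 * 1319000 / 0.78
P = 118710.0 / 0.78
P = 152192.3 W


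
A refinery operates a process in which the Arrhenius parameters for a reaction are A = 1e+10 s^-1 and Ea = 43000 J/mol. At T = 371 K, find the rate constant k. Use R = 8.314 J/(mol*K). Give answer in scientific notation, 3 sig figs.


k = A * exp(-Ea/(R*T))
k = 1e+10 * exp(-43000 / (8.314 * 371))
k = 1e+10 * exp(-13.940698)
k = 8.82e+03


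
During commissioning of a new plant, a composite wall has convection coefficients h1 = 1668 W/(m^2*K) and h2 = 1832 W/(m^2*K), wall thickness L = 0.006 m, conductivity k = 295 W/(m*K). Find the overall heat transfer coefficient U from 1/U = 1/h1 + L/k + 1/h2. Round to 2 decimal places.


1/U = 1/h1 + L/k + 1/h2
1/U = 1/1668 + 0.006/295 + 1/1832
1/U = 0.0005995204 + 2.0339e-05 + 0.0005458515
1/U = 0.0011657109
U = 857.85 W/(m^2*K)


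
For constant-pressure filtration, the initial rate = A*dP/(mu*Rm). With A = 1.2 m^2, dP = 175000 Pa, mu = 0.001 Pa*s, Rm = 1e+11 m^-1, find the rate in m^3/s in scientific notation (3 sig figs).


rate = A * dP / (mu * Rm)
rate = 1.2 * 175000 / (0.001 * 1e+11)
rate = 210000.0 / 1.000e+08
rate = 2.10e-03 m^3/s


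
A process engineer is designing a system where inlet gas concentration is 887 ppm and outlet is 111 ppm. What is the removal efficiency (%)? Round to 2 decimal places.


Efficiency = (G_in - G_out) / G_in * 100%
Efficiency = (887 - 111) / 887 * 100
Efficiency = 776 / 887 * 100
Efficiency = 87.49%


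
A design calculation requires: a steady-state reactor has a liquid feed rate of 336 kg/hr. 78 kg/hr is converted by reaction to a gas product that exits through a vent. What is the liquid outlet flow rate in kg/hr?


Steady-state mass balance on the main outlet: F_out = F_in - F_removed
F_out = 336 - 78
F_out = 258 kg/hr


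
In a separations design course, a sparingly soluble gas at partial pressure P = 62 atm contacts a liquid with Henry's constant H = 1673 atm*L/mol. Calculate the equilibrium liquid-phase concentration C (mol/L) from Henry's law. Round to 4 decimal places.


C = P / H
C = 62 / 1673
C = 0.0371 mol/L


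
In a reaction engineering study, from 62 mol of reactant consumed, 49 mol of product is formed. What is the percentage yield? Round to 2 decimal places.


Yield = (moles product / moles consumed) * 100%
Yield = (49 / 62) * 100
Yield = 0.7903 * 100
Yield = 79.03%


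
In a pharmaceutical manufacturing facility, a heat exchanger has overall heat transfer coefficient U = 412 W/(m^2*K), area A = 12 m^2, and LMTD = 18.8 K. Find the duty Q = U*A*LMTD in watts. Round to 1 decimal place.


Q = U * A * LMTD
Q = 412 * 12 * 18.8
Q = 92947.2 W


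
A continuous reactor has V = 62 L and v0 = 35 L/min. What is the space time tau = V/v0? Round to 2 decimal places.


tau = V / v0
tau = 62 / 35
tau = 1.77 min


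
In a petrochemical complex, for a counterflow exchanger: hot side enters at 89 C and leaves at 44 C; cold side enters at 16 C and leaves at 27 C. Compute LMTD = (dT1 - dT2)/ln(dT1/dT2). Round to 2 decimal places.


dT1 = Th_in - Tc_out = 89 - 27 = 62
dT2 = Th_out - Tc_in = 44 - 16 = 28
LMTD = (dT1 - dT2) / ln(dT1/dT2)
LMTD = (62 - 28) / ln(62/28)
LMTD = 42.77 K


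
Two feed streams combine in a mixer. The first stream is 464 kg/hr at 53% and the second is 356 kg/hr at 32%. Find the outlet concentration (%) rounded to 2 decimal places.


Mass balance on solute: F1*x1 + F2*x2 = F3*x3
F3 = F1 + F2 = 464 + 356 = 820 kg/hr
x3 = (F1*x1 + F2*x2)/F3
x3 = (464*0.53 + 356*0.32) / 820
x3 = 43.88%


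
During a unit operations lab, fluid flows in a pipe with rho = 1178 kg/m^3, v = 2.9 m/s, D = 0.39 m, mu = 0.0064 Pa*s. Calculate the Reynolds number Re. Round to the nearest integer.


Re = rho * v * D / mu
Re = 1178 * 2.9 * 0.39 / 0.0064
Re = 1332.318 / 0.0064
Re = 208175
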